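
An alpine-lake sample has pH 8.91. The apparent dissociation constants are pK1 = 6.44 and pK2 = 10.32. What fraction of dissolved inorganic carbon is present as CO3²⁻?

α₂ = 0.0373

α₂ = 1 / (1 + [H⁺]/K2 + [H⁺]²/(K1K2)) = 1 / (1 + 10^+1.41 + 10^-1.06)
   = 1 / (1 + 25.704 + 0.087096) = 1/26.791 = 0.03733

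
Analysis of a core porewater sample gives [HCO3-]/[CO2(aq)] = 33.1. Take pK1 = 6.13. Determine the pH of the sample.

pH = 7.65

From K1 = [H⁺][HCO3-]/[CO2(aq)]:  pH = pK1 + log₁₀([HCO3-]/[CO2(aq)])
log₁₀(33.1) = +1.520
pH = 6.13 + (+1.520) = 7.65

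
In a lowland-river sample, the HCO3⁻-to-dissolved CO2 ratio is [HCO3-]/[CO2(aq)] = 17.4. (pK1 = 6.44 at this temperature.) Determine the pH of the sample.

From K1 = [H⁺][HCO3-]/[CO2(aq)]:  pH = pK1 + log₁₀([HCO3-]/[CO2(aq)])
log₁₀(17.4) = +1.241
pH = 6.44 + (+1.241) = 7.68

pH = 7.68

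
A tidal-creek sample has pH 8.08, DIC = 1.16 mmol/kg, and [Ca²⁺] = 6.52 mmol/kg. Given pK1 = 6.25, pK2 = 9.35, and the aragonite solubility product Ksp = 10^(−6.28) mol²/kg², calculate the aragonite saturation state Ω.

Ω = 0.724

α₂ = 1 / (1 + [H⁺]/K2 + [H⁺]²/(K1K2)) = 1 / (1 + 10^+1.27 + 10^-0.56)
   = 1 / (1 + 18.621 + 0.27542) = 1/19.896 = 0.05026
[CO3²⁻] = α₂ × DIC = 0.05026 × 1.16 = 0.05830 mmol/kg
Ksp = 10^(−6.28) = 5.248×10^-7
Ω = [Ca²⁺][CO3²⁻]/Ksp = (6.52×10^-3)(5.830×10^-5) / 5.248×10^-7 = 0.724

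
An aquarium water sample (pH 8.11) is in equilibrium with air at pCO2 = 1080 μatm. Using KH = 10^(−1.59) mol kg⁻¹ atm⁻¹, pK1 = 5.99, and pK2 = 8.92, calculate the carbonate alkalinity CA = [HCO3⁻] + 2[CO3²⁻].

[CO2*] = KH · pCO2 = 10^(−1.59) × 1080×10^-6 = 2.776×10^-5 mol/kg
α₀ = 1/(1 + K1/[H⁺] + K1K2/[H⁺]²) = 1/(1 + 10^+2.12 + 10^+1.31) = 0.006526
DIC = [CO2*]/α₀ = 2.776×10^-5 / 0.006526 = 4.254 mmol/kg
CA = (α₁ + 2α₂)·DIC = (0.8602 + 2×0.1332) × 4.254 = 4.79 mmol/kg

CA = 4.79 mmol/kg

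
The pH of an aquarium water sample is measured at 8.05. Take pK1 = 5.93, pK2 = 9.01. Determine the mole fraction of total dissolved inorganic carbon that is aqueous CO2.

α₀ = 0.00679

α₀ = 1 / (1 + K1/[H⁺] + K1K2/[H⁺]²) = 1 / (1 + 10^+2.12 + 10^+1.16)
   = 1 / (1 + 131.83 + 14.454) = 1/147.28 = 0.006790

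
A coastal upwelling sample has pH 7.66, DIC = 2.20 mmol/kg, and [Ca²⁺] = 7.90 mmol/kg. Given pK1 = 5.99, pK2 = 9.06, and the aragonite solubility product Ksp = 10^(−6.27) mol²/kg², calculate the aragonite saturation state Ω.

Ω = 1.21

α₂ = 1 / (1 + [H⁺]/K2 + [H⁺]²/(K1K2)) = 1 / (1 + 10^+1.40 + 10^-0.27)
   = 1 / (1 + 25.119 + 0.53703) = 1/26.656 = 0.03752
[CO3²⁻] = α₂ × DIC = 0.03752 × 2.20 = 0.08253 mmol/kg
Ksp = 10^(−6.27) = 5.370×10^-7
Ω = [Ca²⁺][CO3²⁻]/Ksp = (7.90×10^-3)(8.253×10^-5) / 5.370×10^-7 = 1.21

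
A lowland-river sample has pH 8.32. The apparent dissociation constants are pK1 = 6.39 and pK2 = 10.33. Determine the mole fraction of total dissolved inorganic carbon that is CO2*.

α₀ = 1 / (1 + K1/[H⁺] + K1K2/[H⁺]²) = 1 / (1 + 10^+1.93 + 10^-0.08)
   = 1 / (1 + 85.114 + 0.83176) = 1/86.946 = 0.01150

α₀ = 0.0115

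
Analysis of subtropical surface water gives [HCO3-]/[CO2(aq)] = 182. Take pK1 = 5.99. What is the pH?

From K1 = [H⁺][HCO3-]/[CO2(aq)]:  pH = pK1 + log₁₀([HCO3-]/[CO2(aq)])
log₁₀(182) = +2.260
pH = 5.99 + (+2.260) = 8.25

pH = 8.25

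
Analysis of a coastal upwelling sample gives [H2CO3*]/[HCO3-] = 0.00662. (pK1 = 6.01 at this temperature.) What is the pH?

pH = 8.19

From K1 = [H⁺][HCO3-]/[H2CO3*]:  pH = pK1 − log₁₀([H2CO3*]/[HCO3-])
log₁₀(0.00662) = -2.179
pH = 6.01 − (-2.179) = 8.19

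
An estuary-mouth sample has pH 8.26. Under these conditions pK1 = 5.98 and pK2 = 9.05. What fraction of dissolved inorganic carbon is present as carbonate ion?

α₂ = 1 / (1 + [H⁺]/K2 + [H⁺]²/(K1K2)) = 1 / (1 + 10^+0.79 + 10^-1.49)
   = 1 / (1 + 6.1660 + 0.032359) = 1/7.1983 = 0.1389

α₂ = 0.139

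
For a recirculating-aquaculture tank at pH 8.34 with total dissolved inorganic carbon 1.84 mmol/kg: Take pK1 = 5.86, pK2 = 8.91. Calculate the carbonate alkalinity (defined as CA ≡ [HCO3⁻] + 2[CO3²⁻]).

CA = [HCO3⁻] + 2[CO3²⁻] = (α₁ + 2α₂)·DIC
At pH 8.34: [H⁺]/K1 = 10^-2.48 = 0.0033113, K2/[H⁺] = 10^-0.57 = 0.26915
α₁ = 1/(1 + 0.0033113 + 0.26915) = 1/1.2725 = 0.7859; α₂ = α₁·K2/[H⁺] = 0.2115
α₁ + 2α₂ = 1.2089
CA = 1.2089 × 1.84 = 2.22 mmol/kg

CA = 2.22 mmol/kg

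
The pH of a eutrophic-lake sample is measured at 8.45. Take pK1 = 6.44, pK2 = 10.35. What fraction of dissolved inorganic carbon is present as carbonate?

α₂ = 1 / (1 + [H⁺]/K2 + [H⁺]²/(K1K2)) = 1 / (1 + 10^+1.90 + 10^-0.11)
   = 1 / (1 + 79.433 + 0.77625) = 1/81.209 = 0.01231

α₂ = 0.0123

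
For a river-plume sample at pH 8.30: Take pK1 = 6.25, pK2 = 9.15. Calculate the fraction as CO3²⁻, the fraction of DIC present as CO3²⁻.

α₂ = 0.123

α₂ = 1 / (1 + [H⁺]/K2 + [H⁺]²/(K1K2)) = 1 / (1 + 10^+0.85 + 10^-1.20)
   = 1 / (1 + 7.0795 + 0.063096) = 1/8.1426 = 0.1228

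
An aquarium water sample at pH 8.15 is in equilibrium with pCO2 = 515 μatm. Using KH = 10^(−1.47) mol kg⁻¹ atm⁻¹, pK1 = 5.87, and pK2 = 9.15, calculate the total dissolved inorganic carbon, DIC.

DIC = 3.68 mmol/kg

[CO2*] = KH · pCO2 = 10^(−1.47) × 515×10^-6 = 1.745×10^-5 mol/kg
α₀ = 1/(1 + K1/[H⁺] + K1K2/[H⁺]²) = 1/(1 + 10^+2.28 + 10^+1.28) = 0.004748
DIC = [CO2*]/α₀ = 1.745×10^-5 / 0.004748 = 3.68 mmol/kg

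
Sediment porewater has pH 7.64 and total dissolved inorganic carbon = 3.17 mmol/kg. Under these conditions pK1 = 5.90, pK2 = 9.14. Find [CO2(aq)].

[CO2*] = 0.0549 mmol/kg

α₀ = 1 / (1 + K1/[H⁺] + K1K2/[H⁺]²) = 1 / (1 + 10^+1.74 + 10^+0.24)
   = 1 / (1 + 54.954 + 1.7378) = 1/57.692 = 0.01733
[CO2*] = α₀ × DIC = 0.01733 × 3.17 = 0.0549 mmol/kg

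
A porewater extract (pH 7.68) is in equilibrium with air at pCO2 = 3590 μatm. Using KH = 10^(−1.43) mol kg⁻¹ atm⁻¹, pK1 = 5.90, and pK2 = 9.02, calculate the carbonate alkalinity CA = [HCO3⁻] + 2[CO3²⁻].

[CO2*] = KH · pCO2 = 10^(−1.43) × 3590×10^-6 = 1.334×10^-4 mol/kg
α₀ = 1/(1 + K1/[H⁺] + K1K2/[H⁺]²) = 1/(1 + 10^+1.78 + 10^+0.44) = 0.01562
DIC = [CO2*]/α₀ = 1.334×10^-4 / 0.01562 = 8.538 mmol/kg
CA = (α₁ + 2α₂)·DIC = (0.9413 + 2×0.04303) × 8.538 = 8.77 mmol/kg

CA = 8.77 mmol/kg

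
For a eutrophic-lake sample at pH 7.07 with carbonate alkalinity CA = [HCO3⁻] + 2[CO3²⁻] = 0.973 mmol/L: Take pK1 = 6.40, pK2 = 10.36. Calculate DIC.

DIC = 1.18 mmol/L

CA = [HCO3⁻] + 2[CO3²⁻] = (α₁ + 2α₂)·DIC
At pH 7.07: [H⁺]/K1 = 10^-0.67 = 0.21380, K2/[H⁺] = 10^-3.29 = 0.00051286
α₁ = 1/(1 + 0.21380 + 0.00051286) = 1/1.2143 = 0.8235; α₂ = α₁·K2/[H⁺] = 0.0004223
α₁ + 2α₂ = 0.8244
DIC = CA / (α₁ + 2α₂) = 0.973 / 0.8244 = 1.18 mmol/L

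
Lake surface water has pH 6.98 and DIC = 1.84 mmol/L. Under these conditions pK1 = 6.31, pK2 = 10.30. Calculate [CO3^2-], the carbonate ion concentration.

[CO3²⁻] = 0.725 μmol/L

α₂ = 1 / (1 + [H⁺]/K2 + [H⁺]²/(K1K2)) = 1 / (1 + 10^+3.32 + 10^+2.65)
   = 1 / (1 + 2089.3 + 446.68) = 1/2537.0 = 0.0003942
[CO3²⁻] = α₂ × DIC = 0.0003942 × 1.84 = 0.000725 mmol/L = 0.725 μmol/L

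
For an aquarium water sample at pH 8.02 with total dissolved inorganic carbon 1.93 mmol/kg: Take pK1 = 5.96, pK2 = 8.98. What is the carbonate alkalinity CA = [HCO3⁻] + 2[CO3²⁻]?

CA = 2.10 mmol/kg

CA = [HCO3⁻] + 2[CO3²⁻] = (α₁ + 2α₂)·DIC
At pH 8.02: [H⁺]/K1 = 10^-2.06 = 0.0087096, K2/[H⁺] = 10^-0.96 = 0.10965
α₁ = 1/(1 + 0.0087096 + 0.10965) = 1/1.1184 = 0.8942; α₂ = α₁·K2/[H⁺] = 0.09804
α₁ + 2α₂ = 1.0903
CA = 1.0903 × 1.93 = 2.10 mmol/kg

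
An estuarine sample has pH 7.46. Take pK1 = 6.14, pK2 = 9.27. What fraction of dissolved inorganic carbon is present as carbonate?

α₂ = 0.0146

α₂ = 1 / (1 + [H⁺]/K2 + [H⁺]²/(K1K2)) = 1 / (1 + 10^+1.81 + 10^+0.49)
   = 1 / (1 + 64.565 + 3.0903) = 1/68.656 = 0.01457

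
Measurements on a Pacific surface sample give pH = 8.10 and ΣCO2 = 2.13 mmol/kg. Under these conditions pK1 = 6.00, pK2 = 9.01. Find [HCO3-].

α₁ = 1 / (1 + [H⁺]/K1 + K2/[H⁺]) = 1 / (1 + 10^-2.10 + 10^-0.91)
   = 1 / (1 + 0.0079433 + 0.12303) = 1/1.1310 = 0.8842
[HCO3⁻] = α₁ × DIC = 0.8842 × 2.13 = 1.88 mmol/kg

[HCO3⁻] = 1.88 mmol/kg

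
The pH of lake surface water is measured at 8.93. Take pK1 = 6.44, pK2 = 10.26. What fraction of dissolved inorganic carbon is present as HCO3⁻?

α₁ = 0.952

α₁ = 1 / (1 + [H⁺]/K1 + K2/[H⁺]) = 1 / (1 + 10^-2.49 + 10^-1.33)
   = 1 / (1 + 0.0032359 + 0.046774) = 1/1.0500 = 0.9524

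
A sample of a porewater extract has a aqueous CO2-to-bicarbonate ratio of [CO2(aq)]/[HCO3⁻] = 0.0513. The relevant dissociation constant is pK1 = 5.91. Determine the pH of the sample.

pH = 7.20

From K1 = [H⁺][HCO3⁻]/[CO2(aq)]:  pH = pK1 − log₁₀([CO2(aq)]/[HCO3⁻])
log₁₀(0.0513) = -1.290
pH = 5.91 − (-1.290) = 7.20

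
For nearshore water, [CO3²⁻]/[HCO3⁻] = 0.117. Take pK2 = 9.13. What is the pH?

From K2 = [H⁺][CO3²⁻]/[HCO3⁻]:  pH = pK2 + log₁₀([CO3²⁻]/[HCO3⁻])
log₁₀(0.117) = -0.932
pH = 9.13 + (-0.932) = 8.20

pH = 8.20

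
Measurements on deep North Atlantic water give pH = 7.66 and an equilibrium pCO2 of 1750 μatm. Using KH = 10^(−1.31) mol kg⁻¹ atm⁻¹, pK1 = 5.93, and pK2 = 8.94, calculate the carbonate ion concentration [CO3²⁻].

[CO2*] = KH · pCO2 = 10^(−1.31) × 1750×10^-6 = 8.571×10^-5 mol/kg
α₀ = 1/(1 + K1/[H⁺] + K1K2/[H⁺]²) = 1/(1 + 10^+1.73 + 10^+0.45) = 0.01738
DIC = [CO2*]/α₀ = 8.571×10^-5 / 0.01738 = 4.930 mmol/kg
[CO3²⁻] = α₂·DIC; α₂ = 0.04900, so [CO3²⁻] = 0.04900 × 4.930 = 0.242 mmol/kg

[CO3²⁻] = 0.242 mmol/kg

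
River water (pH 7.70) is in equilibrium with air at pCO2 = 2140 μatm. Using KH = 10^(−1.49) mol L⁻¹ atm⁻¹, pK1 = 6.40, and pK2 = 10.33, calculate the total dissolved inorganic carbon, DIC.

DIC = 1.45 mmol/L

[CO2*] = KH · pCO2 = 10^(−1.49) × 2140×10^-6 = 6.925×10^-5 mol/L
α₀ = 1/(1 + K1/[H⁺] + K1K2/[H⁺]²) = 1/(1 + 10^+1.30 + 10^-1.33) = 0.04762
DIC = [CO2*]/α₀ = 6.925×10^-5 / 0.04762 = 1.45 mmol/L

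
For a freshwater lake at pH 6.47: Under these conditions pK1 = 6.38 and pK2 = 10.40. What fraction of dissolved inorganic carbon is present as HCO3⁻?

α₁ = 1 / (1 + [H⁺]/K1 + K2/[H⁺]) = 1 / (1 + 10^-0.09 + 10^-3.93)
   = 1 / (1 + 0.81283 + 0.00011749) = 1/1.8129 = 0.5516

α₁ = 0.552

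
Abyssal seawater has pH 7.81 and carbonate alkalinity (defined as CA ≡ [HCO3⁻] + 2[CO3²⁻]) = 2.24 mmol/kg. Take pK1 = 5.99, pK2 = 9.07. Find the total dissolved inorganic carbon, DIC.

CA = [HCO3⁻] + 2[CO3²⁻] = (α₁ + 2α₂)·DIC
At pH 7.81: [H⁺]/K1 = 10^-1.82 = 0.015136, K2/[H⁺] = 10^-1.26 = 0.054954
α₁ = 1/(1 + 0.015136 + 0.054954) = 1/1.0701 = 0.9345; α₂ = α₁·K2/[H⁺] = 0.05135
α₁ + 2α₂ = 1.0372
DIC = CA / (α₁ + 2α₂) = 2.24 / 1.0372 = 2.16 mmol/kg

DIC = 2.16 mmol/kg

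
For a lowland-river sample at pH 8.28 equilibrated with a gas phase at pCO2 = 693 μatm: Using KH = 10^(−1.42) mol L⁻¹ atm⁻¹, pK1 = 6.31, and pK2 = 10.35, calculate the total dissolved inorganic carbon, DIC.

DIC = 2.51 mmol/L

[CO2*] = KH · pCO2 = 10^(−1.42) × 693×10^-6 = 2.635×10^-5 mol/L
α₀ = 1/(1 + K1/[H⁺] + K1K2/[H⁺]²) = 1/(1 + 10^+1.97 + 10^-0.10) = 0.01051
DIC = [CO2*]/α₀ = 2.635×10^-5 / 0.01051 = 2.51 mmol/L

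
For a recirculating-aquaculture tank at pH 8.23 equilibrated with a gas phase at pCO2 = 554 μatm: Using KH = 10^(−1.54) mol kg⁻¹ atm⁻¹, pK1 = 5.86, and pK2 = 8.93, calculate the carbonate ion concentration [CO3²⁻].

[CO3²⁻] = 0.747 mmol/kg

[CO2*] = KH · pCO2 = 10^(−1.54) × 554×10^-6 = 1.598×10^-5 mol/kg
α₀ = 1/(1 + K1/[H⁺] + K1K2/[H⁺]²) = 1/(1 + 10^+2.37 + 10^+1.67) = 0.003544
DIC = [CO2*]/α₀ = 1.598×10^-5 / 0.003544 = 4.509 mmol/kg
[CO3²⁻] = α₂·DIC; α₂ = 0.1657, so [CO3²⁻] = 0.1657 × 4.509 = 0.747 mmol/kg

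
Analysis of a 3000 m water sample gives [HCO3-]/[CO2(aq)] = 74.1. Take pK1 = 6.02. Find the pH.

From K1 = [H⁺][HCO3-]/[CO2(aq)]:  pH = pK1 + log₁₀([HCO3-]/[CO2(aq)])
log₁₀(74.1) = +1.870
pH = 6.02 + (+1.870) = 7.89

pH = 7.89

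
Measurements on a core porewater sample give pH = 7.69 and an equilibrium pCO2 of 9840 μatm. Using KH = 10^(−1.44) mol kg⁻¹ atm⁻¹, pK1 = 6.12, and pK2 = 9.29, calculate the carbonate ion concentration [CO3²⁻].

[CO2*] = KH · pCO2 = 10^(−1.44) × 9840×10^-6 = 3.573×10^-4 mol/kg
α₀ = 1/(1 + K1/[H⁺] + K1K2/[H⁺]²) = 1/(1 + 10^+1.57 + 10^-0.03) = 0.02558
DIC = [CO2*]/α₀ = 3.573×10^-4 / 0.02558 = 13.96 mmol/kg
[CO3²⁻] = α₂·DIC; α₂ = 0.02388, so [CO3²⁻] = 0.02388 × 13.96 = 0.333 mmol/kg

[CO3²⁻] = 0.333 mmol/kg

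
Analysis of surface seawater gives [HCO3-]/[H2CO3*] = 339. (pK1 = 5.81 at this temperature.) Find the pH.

pH = 8.34

From K1 = [H⁺][HCO3-]/[H2CO3*]:  pH = pK1 + log₁₀([HCO3-]/[H2CO3*])
log₁₀(339) = +2.530
pH = 5.81 + (+2.530) = 8.34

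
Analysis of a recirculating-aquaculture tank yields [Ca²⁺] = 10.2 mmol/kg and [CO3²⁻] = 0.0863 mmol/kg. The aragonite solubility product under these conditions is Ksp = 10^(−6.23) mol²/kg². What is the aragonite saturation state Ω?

Ksp = 10^(−6.23) = 5.888×10^-7
Ω = [Ca²⁺][CO3²⁻]/Ksp = (10.2×10^-3)(0.0863×10^-3) / 5.888×10^-7 = 1.49

Ω = 1.49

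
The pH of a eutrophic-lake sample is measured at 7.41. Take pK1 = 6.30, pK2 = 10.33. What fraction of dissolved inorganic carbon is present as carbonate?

α₂ = 0.00111

α₂ = 1 / (1 + [H⁺]/K2 + [H⁺]²/(K1K2)) = 1 / (1 + 10^+2.92 + 10^+1.81)
   = 1 / (1 + 831.76 + 64.565) = 1/897.33 = 0.001114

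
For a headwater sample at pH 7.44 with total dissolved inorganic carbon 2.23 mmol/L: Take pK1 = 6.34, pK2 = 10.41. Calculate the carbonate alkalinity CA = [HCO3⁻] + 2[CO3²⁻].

CA = [HCO3⁻] + 2[CO3²⁻] = (α₁ + 2α₂)·DIC
At pH 7.44: [H⁺]/K1 = 10^-1.10 = 0.079433, K2/[H⁺] = 10^-2.97 = 0.0010715
α₁ = 1/(1 + 0.079433 + 0.0010715) = 1/1.0805 = 0.9255; α₂ = α₁·K2/[H⁺] = 0.0009917
α₁ + 2α₂ = 0.9275
CA = 0.9275 × 2.23 = 2.07 mmol/L

CA = 2.07 mmol/L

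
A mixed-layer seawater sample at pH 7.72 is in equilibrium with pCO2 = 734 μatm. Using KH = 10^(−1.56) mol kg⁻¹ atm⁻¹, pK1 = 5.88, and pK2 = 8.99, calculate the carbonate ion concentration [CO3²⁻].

[CO3²⁻] = 0.0751 mmol/kg

[CO2*] = KH · pCO2 = 10^(−1.56) × 734×10^-6 = 2.022×10^-5 mol/kg
α₀ = 1/(1 + K1/[H⁺] + K1K2/[H⁺]²) = 1/(1 + 10^+1.84 + 10^+0.57) = 0.01353
DIC = [CO2*]/α₀ = 2.022×10^-5 / 0.01353 = 1.494 mmol/kg
[CO3²⁻] = α₂·DIC; α₂ = 0.05028, so [CO3²⁻] = 0.05028 × 1.494 = 0.0751 mmol/kg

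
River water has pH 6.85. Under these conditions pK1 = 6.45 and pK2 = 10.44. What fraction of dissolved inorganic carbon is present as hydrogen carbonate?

α₁ = 0.715

α₁ = 1 / (1 + [H⁺]/K1 + K2/[H⁺]) = 1 / (1 + 10^-0.40 + 10^-3.59)
   = 1 / (1 + 0.39811 + 0.00025704) = 1/1.3984 = 0.7151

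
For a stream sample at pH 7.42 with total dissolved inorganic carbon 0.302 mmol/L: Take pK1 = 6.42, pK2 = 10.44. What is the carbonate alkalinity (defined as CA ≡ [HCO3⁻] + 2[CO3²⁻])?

CA = [HCO3⁻] + 2[CO3²⁻] = (α₁ + 2α₂)·DIC
At pH 7.42: [H⁺]/K1 = 10^-1.00 = 0.10000, K2/[H⁺] = 10^-3.02 = 0.00095499
α₁ = 1/(1 + 0.10000 + 0.00095499) = 1/1.1010 = 0.9083; α₂ = α₁·K2/[H⁺] = 0.0008674
α₁ + 2α₂ = 0.9100
CA = 0.9100 × 0.302 = 0.275 mmol/L

CA = 0.275 mmol/L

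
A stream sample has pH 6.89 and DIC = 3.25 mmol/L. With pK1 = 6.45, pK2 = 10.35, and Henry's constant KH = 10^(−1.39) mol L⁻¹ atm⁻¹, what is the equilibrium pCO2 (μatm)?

pCO2 = 2.12×10^4 μatm

α₀ = 1 / (1 + K1/[H⁺] + K1K2/[H⁺]²) = 1 / (1 + 10^+0.44 + 10^-3.02)
   = 1 / (1 + 2.7542 + 0.00095499) = 1/3.7552 = 0.2663
[CO2*] = α₀ × DIC = 0.2663 × 3.25 = 0.8655 mmol/L
pCO2 = [CO2*]/KH = 8.655×10^-4 / 4.074×10^-2 = 2.12×10^4 μatm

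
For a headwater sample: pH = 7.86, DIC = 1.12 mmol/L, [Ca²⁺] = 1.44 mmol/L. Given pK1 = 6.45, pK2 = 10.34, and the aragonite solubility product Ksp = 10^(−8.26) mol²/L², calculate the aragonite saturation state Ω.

α₂ = 1 / (1 + [H⁺]/K2 + [H⁺]²/(K1K2)) = 1 / (1 + 10^+2.48 + 10^+1.07)
   = 1 / (1 + 302.00 + 11.749) = 1/314.74 = 0.003177
[CO3²⁻] = α₂ × DIC = 0.003177 × 1.12 = 0.003558 mmol/L = 3.558 μmol/L
Ksp = 10^(−8.26) = 5.495×10^-9
Ω = [Ca²⁺][CO3²⁻]/Ksp = (1.44×10^-3)(3.558×10^-6) / 5.495×10^-9 = 0.932

Ω = 0.932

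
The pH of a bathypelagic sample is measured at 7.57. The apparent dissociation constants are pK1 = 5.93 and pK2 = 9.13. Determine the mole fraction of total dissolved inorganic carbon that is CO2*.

α₀ = 1 / (1 + K1/[H⁺] + K1K2/[H⁺]²) = 1 / (1 + 10^+1.64 + 10^+0.08)
   = 1 / (1 + 43.652 + 1.2023) = 1/45.854 = 0.02181

α₀ = 0.0218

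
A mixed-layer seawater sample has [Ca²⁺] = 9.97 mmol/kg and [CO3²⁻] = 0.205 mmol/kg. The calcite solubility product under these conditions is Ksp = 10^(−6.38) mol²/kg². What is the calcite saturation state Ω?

Ω = 4.90

Ksp = 10^(−6.38) = 4.169×10^-7
Ω = [Ca²⁺][CO3²⁻]/Ksp = (9.97×10^-3)(0.205×10^-3) / 4.169×10^-7 = 4.90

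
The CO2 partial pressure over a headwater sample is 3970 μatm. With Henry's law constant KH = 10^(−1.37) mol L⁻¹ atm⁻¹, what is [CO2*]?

[CO2*] = 169 μmol/L

KH = 10^(−1.37) = 4.266×10^-2 mol L⁻¹ atm⁻¹
[CO2*] = KH · pCO2 = 4.266×10^-2 × 3970×10^-6 atm = 1.69×10^-4 mol/L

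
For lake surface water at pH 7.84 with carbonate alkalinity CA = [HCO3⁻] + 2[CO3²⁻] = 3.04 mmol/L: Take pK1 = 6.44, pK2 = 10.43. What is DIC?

DIC = 3.15 mmol/L

CA = [HCO3⁻] + 2[CO3²⁻] = (α₁ + 2α₂)·DIC
At pH 7.84: [H⁺]/K1 = 10^-1.40 = 0.039811, K2/[H⁺] = 10^-2.59 = 0.0025704
α₁ = 1/(1 + 0.039811 + 0.0025704) = 1/1.0424 = 0.9593; α₂ = α₁·K2/[H⁺] = 0.002466
α₁ + 2α₂ = 0.9643
DIC = CA / (α₁ + 2α₂) = 3.04 / 0.9643 = 3.15 mmol/L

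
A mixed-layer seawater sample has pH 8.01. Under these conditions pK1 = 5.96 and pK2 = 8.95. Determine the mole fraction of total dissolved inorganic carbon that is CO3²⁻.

α₂ = 1 / (1 + [H⁺]/K2 + [H⁺]²/(K1K2)) = 1 / (1 + 10^+0.94 + 10^-1.11)
   = 1 / (1 + 8.7096 + 0.077625) = 1/9.7873 = 0.1022

α₂ = 0.102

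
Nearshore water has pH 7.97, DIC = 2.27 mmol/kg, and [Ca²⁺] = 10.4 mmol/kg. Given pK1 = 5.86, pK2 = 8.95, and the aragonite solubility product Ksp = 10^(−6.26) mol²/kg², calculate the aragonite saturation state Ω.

α₂ = 1 / (1 + [H⁺]/K2 + [H⁺]²/(K1K2)) = 1 / (1 + 10^+0.98 + 10^-1.13)
   = 1 / (1 + 9.5499 + 0.074131) = 1/10.624 = 0.09413
[CO3²⁻] = α₂ × DIC = 0.09413 × 2.27 = 0.2137 mmol/kg
Ksp = 10^(−6.26) = 5.495×10^-7
Ω = [Ca²⁺][CO3²⁻]/Ksp = (10.4×10^-3)(2.137×10^-4) / 5.495×10^-7 = 4.04

Ω = 4.04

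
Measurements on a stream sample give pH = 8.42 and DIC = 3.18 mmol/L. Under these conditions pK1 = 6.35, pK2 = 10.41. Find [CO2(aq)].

[CO2*] = 0.0266 mmol/L

α₀ = 1 / (1 + K1/[H⁺] + K1K2/[H⁺]²) = 1 / (1 + 10^+2.07 + 10^+0.08)
   = 1 / (1 + 117.49 + 1.2023) = 1/119.69 = 0.008355
[CO2*] = α₀ × DIC = 0.008355 × 3.18 = 0.0266 mmol/L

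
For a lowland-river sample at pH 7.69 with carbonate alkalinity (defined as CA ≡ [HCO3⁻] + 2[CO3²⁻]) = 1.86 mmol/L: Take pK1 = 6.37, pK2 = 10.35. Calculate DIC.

CA = [HCO3⁻] + 2[CO3²⁻] = (α₁ + 2α₂)·DIC
At pH 7.69: [H⁺]/K1 = 10^-1.32 = 0.047863, K2/[H⁺] = 10^-2.66 = 0.0021878
α₁ = 1/(1 + 0.047863 + 0.0021878) = 1/1.0501 = 0.9523; α₂ = α₁·K2/[H⁺] = 0.002083
α₁ + 2α₂ = 0.9565
DIC = CA / (α₁ + 2α₂) = 1.86 / 0.9565 = 1.94 mmol/L

DIC = 1.94 mmol/L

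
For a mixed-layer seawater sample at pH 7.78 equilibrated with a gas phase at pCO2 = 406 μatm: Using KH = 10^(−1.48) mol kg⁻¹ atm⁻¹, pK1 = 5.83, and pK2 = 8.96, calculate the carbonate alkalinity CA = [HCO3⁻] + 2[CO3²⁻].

CA = 1.36 mmol/kg

[CO2*] = KH · pCO2 = 10^(−1.48) × 406×10^-6 = 1.344×10^-5 mol/kg
α₀ = 1/(1 + K1/[H⁺] + K1K2/[H⁺]²) = 1/(1 + 10^+1.95 + 10^+0.77) = 0.01042
DIC = [CO2*]/α₀ = 1.344×10^-5 / 0.01042 = 1.291 mmol/kg
CA = (α₁ + 2α₂)·DIC = (0.9283 + 2×0.06133) × 1.291 = 1.36 mmol/kg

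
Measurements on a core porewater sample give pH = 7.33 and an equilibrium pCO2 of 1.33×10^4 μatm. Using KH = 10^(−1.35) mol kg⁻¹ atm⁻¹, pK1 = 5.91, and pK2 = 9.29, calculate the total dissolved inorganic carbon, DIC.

[CO2*] = KH · pCO2 = 10^(−1.35) × 1.33×10^4×10^-6 = 5.941×10^-4 mol/kg
α₀ = 1/(1 + K1/[H⁺] + K1K2/[H⁺]²) = 1/(1 + 10^+1.42 + 10^-0.54) = 0.03624
DIC = [CO2*]/α₀ = 5.941×10^-4 / 0.03624 = 16.4 mmol/kg

DIC = 16.4 mmol/kg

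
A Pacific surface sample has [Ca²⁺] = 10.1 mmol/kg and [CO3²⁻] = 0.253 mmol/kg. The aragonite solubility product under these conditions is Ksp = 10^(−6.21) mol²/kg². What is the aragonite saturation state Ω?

Ω = 4.14

Ksp = 10^(−6.21) = 6.166×10^-7
Ω = [Ca²⁺][CO3²⁻]/Ksp = (10.1×10^-3)(0.253×10^-3) / 6.166×10^-7 = 4.14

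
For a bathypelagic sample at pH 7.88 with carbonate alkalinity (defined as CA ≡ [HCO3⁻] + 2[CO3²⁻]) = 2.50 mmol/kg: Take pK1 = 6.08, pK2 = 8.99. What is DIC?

CA = [HCO3⁻] + 2[CO3²⁻] = (α₁ + 2α₂)·DIC
At pH 7.88: [H⁺]/K1 = 10^-1.80 = 0.015849, K2/[H⁺] = 10^-1.11 = 0.077625
α₁ = 1/(1 + 0.015849 + 0.077625) = 1/1.0935 = 0.9145; α₂ = α₁·K2/[H⁺] = 0.07099
α₁ + 2α₂ = 1.0565
DIC = CA / (α₁ + 2α₂) = 2.50 / 1.0565 = 2.37 mmol/kg

DIC = 2.37 mmol/kg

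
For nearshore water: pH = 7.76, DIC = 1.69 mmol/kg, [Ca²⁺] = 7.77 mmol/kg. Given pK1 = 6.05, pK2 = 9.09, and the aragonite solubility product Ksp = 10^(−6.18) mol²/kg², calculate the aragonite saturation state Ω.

α₂ = 1 / (1 + [H⁺]/K2 + [H⁺]²/(K1K2)) = 1 / (1 + 10^+1.33 + 10^-0.38)
   = 1 / (1 + 21.380 + 0.41687) = 1/22.796 = 0.04387
[CO3²⁻] = α₂ × DIC = 0.04387 × 1.69 = 0.07413 mmol/kg
Ksp = 10^(−6.18) = 6.607×10^-7
Ω = [Ca²⁺][CO3²⁻]/Ksp = (7.77×10^-3)(7.413×10^-5) / 6.607×10^-7 = 0.872

Ω = 0.872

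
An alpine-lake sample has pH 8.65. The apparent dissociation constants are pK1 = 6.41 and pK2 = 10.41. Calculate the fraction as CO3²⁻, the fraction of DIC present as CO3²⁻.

α₂ = 0.0170

α₂ = 1 / (1 + [H⁺]/K2 + [H⁺]²/(K1K2)) = 1 / (1 + 10^+1.76 + 10^-0.48)
   = 1 / (1 + 57.544 + 0.33113) = 1/58.875 = 0.01699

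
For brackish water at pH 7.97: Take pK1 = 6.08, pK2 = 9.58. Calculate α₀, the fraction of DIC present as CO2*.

α₀ = 1 / (1 + K1/[H⁺] + K1K2/[H⁺]²) = 1 / (1 + 10^+1.89 + 10^+0.28)
   = 1 / (1 + 77.625 + 1.9055) = 1/80.530 = 0.01242

α₀ = 0.0124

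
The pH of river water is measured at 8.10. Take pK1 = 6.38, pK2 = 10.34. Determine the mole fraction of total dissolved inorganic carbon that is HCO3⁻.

α₁ = 0.976

α₁ = 1 / (1 + [H⁺]/K1 + K2/[H⁺]) = 1 / (1 + 10^-1.72 + 10^-2.24)
   = 1 / (1 + 0.019055 + 0.0057544) = 1/1.0248 = 0.9758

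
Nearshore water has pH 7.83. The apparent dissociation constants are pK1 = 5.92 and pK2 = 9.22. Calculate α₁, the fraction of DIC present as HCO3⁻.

α₁ = 1 / (1 + [H⁺]/K1 + K2/[H⁺]) = 1 / (1 + 10^-1.91 + 10^-1.39)
   = 1 / (1 + 0.012303 + 0.040738) = 1/1.0530 = 0.9496

α₁ = 0.950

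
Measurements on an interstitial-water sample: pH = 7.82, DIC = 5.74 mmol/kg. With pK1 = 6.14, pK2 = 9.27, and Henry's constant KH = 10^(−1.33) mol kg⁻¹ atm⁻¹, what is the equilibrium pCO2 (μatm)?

α₀ = 1 / (1 + K1/[H⁺] + K1K2/[H⁺]²) = 1 / (1 + 10^+1.68 + 10^+0.23)
   = 1 / (1 + 47.863 + 1.6982) = 1/50.561 = 0.01978
[CO2*] = α₀ × DIC = 0.01978 × 5.74 = 0.1135 mmol/kg
pCO2 = [CO2*]/KH = 1.135×10^-4 / 4.677×10^-2 = 2430 μatm

pCO2 = 2430 μatm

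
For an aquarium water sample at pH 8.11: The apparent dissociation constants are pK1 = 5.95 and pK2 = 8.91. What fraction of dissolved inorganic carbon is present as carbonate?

α₂ = 0.136

α₂ = 1 / (1 + [H⁺]/K2 + [H⁺]²/(K1K2)) = 1 / (1 + 10^+0.80 + 10^-1.36)
   = 1 / (1 + 6.3096 + 0.043652) = 1/7.3532 = 0.1360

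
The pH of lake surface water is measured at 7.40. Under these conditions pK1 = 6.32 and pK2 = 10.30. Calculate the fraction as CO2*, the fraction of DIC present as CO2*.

α₀ = 0.0767

α₀ = 1 / (1 + K1/[H⁺] + K1K2/[H⁺]²) = 1 / (1 + 10^+1.08 + 10^-1.82)
   = 1 / (1 + 12.023 + 0.015136) = 1/13.038 = 0.07670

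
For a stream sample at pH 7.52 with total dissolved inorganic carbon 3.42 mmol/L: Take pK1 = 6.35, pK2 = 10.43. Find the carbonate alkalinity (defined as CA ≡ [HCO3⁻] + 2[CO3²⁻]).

CA = 3.21 mmol/L

CA = [HCO3⁻] + 2[CO3²⁻] = (α₁ + 2α₂)·DIC
At pH 7.52: [H⁺]/K1 = 10^-1.17 = 0.067608, K2/[H⁺] = 10^-2.91 = 0.0012303
α₁ = 1/(1 + 0.067608 + 0.0012303) = 1/1.0688 = 0.9356; α₂ = α₁·K2/[H⁺] = 0.001151
α₁ + 2α₂ = 0.9379
CA = 0.9379 × 3.42 = 3.21 mmol/L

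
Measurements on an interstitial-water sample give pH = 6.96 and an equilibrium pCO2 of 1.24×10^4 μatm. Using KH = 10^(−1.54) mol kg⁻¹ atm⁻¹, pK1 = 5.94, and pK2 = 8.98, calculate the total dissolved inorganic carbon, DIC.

DIC = 4.14 mmol/kg

[CO2*] = KH · pCO2 = 10^(−1.54) × 1.24×10^4×10^-6 = 3.576×10^-4 mol/kg
α₀ = 1/(1 + K1/[H⁺] + K1K2/[H⁺]²) = 1/(1 + 10^+1.02 + 10^-1.00) = 0.08642
DIC = [CO2*]/α₀ = 3.576×10^-4 / 0.08642 = 4.14 mmol/kg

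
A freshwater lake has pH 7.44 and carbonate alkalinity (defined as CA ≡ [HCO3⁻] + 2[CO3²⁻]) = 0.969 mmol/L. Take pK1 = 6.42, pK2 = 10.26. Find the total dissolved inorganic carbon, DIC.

CA = [HCO3⁻] + 2[CO3²⁻] = (α₁ + 2α₂)·DIC
At pH 7.44: [H⁺]/K1 = 10^-1.02 = 0.095499, K2/[H⁺] = 10^-2.82 = 0.0015136
α₁ = 1/(1 + 0.095499 + 0.0015136) = 1/1.0970 = 0.9116; α₂ = α₁·K2/[H⁺] = 0.001380
α₁ + 2α₂ = 0.9143
DIC = CA / (α₁ + 2α₂) = 0.969 / 0.9143 = 1.06 mmol/L

DIC = 1.06 mmol/L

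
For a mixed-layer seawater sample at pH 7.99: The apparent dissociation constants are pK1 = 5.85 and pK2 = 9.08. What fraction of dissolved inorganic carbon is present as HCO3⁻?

α₁ = 1 / (1 + [H⁺]/K1 + K2/[H⁺]) = 1 / (1 + 10^-2.14 + 10^-1.09)
   = 1 / (1 + 0.0072444 + 0.081283) = 1/1.0885 = 0.9187

α₁ = 0.919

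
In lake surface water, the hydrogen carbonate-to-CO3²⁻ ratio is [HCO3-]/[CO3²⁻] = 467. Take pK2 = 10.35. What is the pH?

From K2 = [H⁺][CO3²⁻]/[HCO3-]:  pH = pK2 − log₁₀([HCO3-]/[CO3²⁻])
log₁₀(467) = +2.669
pH = 10.35 − (+2.669) = 7.68

pH = 7.68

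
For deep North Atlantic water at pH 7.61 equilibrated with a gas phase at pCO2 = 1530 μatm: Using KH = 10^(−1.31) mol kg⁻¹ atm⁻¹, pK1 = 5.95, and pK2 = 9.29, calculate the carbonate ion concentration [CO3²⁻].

[CO2*] = KH · pCO2 = 10^(−1.31) × 1530×10^-6 = 7.494×10^-5 mol/kg
α₀ = 1/(1 + K1/[H⁺] + K1K2/[H⁺]²) = 1/(1 + 10^+1.66 + 10^-0.02) = 0.02098
DIC = [CO2*]/α₀ = 7.494×10^-5 / 0.02098 = 3.572 mmol/kg
[CO3²⁻] = α₂·DIC; α₂ = 0.02004, so [CO3²⁻] = 0.02004 × 3.572 = 0.0716 mmol/kg

[CO3²⁻] = 0.0716 mmol/kg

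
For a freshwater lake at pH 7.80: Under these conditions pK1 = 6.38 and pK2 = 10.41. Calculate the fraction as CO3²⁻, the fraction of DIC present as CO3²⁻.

α₂ = 0.00236

α₂ = 1 / (1 + [H⁺]/K2 + [H⁺]²/(K1K2)) = 1 / (1 + 10^+2.61 + 10^+1.19)
   = 1 / (1 + 407.38 + 15.488) = 1/423.87 = 0.002359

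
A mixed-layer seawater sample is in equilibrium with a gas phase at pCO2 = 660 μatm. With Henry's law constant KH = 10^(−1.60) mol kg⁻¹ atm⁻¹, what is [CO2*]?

[CO2*] = 16.6 μmol/kg

KH = 10^(−1.60) = 2.512×10^-2 mol kg⁻¹ atm⁻¹
[CO2*] = KH · pCO2 = 2.512×10^-2 × 660×10^-6 atm = 1.66×10^-5 mol/kg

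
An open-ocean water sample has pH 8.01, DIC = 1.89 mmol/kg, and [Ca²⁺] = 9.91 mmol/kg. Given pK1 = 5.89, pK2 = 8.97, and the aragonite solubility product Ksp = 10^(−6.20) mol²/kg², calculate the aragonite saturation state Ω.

α₂ = 1 / (1 + [H⁺]/K2 + [H⁺]²/(K1K2)) = 1 / (1 + 10^+0.96 + 10^-1.16)
   = 1 / (1 + 9.1201 + 0.069183) = 1/10.189 = 0.09814
[CO3²⁻] = α₂ × DIC = 0.09814 × 1.89 = 0.1855 mmol/kg
Ksp = 10^(−6.20) = 6.310×10^-7
Ω = [Ca²⁺][CO3²⁻]/Ksp = (9.91×10^-3)(1.855×10^-4) / 6.310×10^-7 = 2.91

Ω = 2.91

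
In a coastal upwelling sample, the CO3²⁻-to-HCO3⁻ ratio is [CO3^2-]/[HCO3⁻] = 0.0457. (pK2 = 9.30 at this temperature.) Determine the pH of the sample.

From K2 = [H⁺][CO3^2-]/[HCO3⁻]:  pH = pK2 + log₁₀([CO3^2-]/[HCO3⁻])
log₁₀(0.0457) = -1.340
pH = 9.30 + (-1.340) = 7.96

pH = 7.96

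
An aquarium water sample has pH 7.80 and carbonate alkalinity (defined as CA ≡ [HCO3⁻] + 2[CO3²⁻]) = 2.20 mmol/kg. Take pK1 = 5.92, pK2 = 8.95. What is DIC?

DIC = 2.09 mmol/kg

CA = [HCO3⁻] + 2[CO3²⁻] = (α₁ + 2α₂)·DIC
At pH 7.80: [H⁺]/K1 = 10^-1.88 = 0.013183, K2/[H⁺] = 10^-1.15 = 0.070795
α₁ = 1/(1 + 0.013183 + 0.070795) = 1/1.0840 = 0.9225; α₂ = α₁·K2/[H⁺] = 0.06531
α₁ + 2α₂ = 1.0531
DIC = CA / (α₁ + 2α₂) = 2.20 / 1.0531 = 2.09 mmol/kg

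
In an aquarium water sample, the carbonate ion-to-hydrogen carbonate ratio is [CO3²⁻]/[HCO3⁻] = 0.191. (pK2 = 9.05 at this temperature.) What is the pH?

From K2 = [H⁺][CO3²⁻]/[HCO3⁻]:  pH = pK2 + log₁₀([CO3²⁻]/[HCO3⁻])
log₁₀(0.191) = -0.719
pH = 9.05 + (-0.719) = 8.33

pH = 8.33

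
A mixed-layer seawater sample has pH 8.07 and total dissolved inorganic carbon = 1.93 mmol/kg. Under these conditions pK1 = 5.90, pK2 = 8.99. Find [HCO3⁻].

α₁ = 1 / (1 + [H⁺]/K1 + K2/[H⁺]) = 1 / (1 + 10^-2.17 + 10^-0.92)
   = 1 / (1 + 0.0067608 + 0.12023) = 1/1.1270 = 0.8873
[HCO3⁻] = α₁ × DIC = 0.8873 × 1.93 = 1.71 mmol/kg

[HCO3⁻] = 1.71 mmol/kg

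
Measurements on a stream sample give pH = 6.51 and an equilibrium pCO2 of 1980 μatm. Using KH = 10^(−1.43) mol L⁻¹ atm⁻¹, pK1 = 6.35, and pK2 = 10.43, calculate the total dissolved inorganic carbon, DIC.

[CO2*] = KH · pCO2 = 10^(−1.43) × 1980×10^-6 = 7.356×10^-5 mol/L
α₀ = 1/(1 + K1/[H⁺] + K1K2/[H⁺]²) = 1/(1 + 10^+0.16 + 10^-3.76) = 0.4089
DIC = [CO2*]/α₀ = 7.356×10^-5 / 0.4089 = 0.180 mmol/L

DIC = 0.180 mmol/L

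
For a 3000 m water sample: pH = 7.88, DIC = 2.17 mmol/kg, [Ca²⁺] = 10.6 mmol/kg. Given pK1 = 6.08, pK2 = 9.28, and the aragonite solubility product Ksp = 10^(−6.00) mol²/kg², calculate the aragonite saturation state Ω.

Ω = 0.867

α₂ = 1 / (1 + [H⁺]/K2 + [H⁺]²/(K1K2)) = 1 / (1 + 10^+1.40 + 10^-0.40)
   = 1 / (1 + 25.119 + 0.39811) = 1/26.517 = 0.03771
[CO3²⁻] = α₂ × DIC = 0.03771 × 2.17 = 0.08183 mmol/kg
Ksp = 10^(−6.00) = 1.000×10^-6
Ω = [Ca²⁺][CO3²⁻]/Ksp = (10.6×10^-3)(8.183×10^-5) / 1.000×10^-6 = 0.867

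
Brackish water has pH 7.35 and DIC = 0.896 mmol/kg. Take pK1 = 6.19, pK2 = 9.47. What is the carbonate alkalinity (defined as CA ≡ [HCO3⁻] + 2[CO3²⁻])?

CA = [HCO3⁻] + 2[CO3²⁻] = (α₁ + 2α₂)·DIC
At pH 7.35: [H⁺]/K1 = 10^-1.16 = 0.069183, K2/[H⁺] = 10^-2.12 = 0.0075858
α₁ = 1/(1 + 0.069183 + 0.0075858) = 1/1.0768 = 0.9287; α₂ = α₁·K2/[H⁺] = 0.007045
α₁ + 2α₂ = 0.9428
CA = 0.9428 × 0.896 = 0.845 mmol/kg

CA = 0.845 mmol/kg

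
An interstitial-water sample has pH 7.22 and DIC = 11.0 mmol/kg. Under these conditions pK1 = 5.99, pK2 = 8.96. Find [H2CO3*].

α₀ = 1 / (1 + K1/[H⁺] + K1K2/[H⁺]²) = 1 / (1 + 10^+1.23 + 10^-0.51)
   = 1 / (1 + 16.982 + 0.30903) = 1/18.291 = 0.05467
[CO2*] = α₀ × DIC = 0.05467 × 11.0 = 0.601 mmol/kg

[CO2*] = 0.601 mmol/kg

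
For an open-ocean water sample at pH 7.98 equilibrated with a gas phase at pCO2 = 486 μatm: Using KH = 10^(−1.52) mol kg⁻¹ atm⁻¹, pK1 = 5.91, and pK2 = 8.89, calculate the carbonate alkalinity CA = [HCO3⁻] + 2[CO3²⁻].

CA = 2.15 mmol/kg

[CO2*] = KH · pCO2 = 10^(−1.52) × 486×10^-6 = 1.468×10^-5 mol/kg
α₀ = 1/(1 + K1/[H⁺] + K1K2/[H⁺]²) = 1/(1 + 10^+2.07 + 10^+1.16) = 0.007522
DIC = [CO2*]/α₀ = 1.468×10^-5 / 0.007522 = 1.951 mmol/kg
CA = (α₁ + 2α₂)·DIC = (0.8838 + 2×0.1087) × 1.951 = 2.15 mmol/kg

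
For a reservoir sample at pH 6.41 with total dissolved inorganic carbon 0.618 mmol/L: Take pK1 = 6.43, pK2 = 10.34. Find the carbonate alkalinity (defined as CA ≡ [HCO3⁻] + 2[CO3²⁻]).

CA = [HCO3⁻] + 2[CO3²⁻] = (α₁ + 2α₂)·DIC
At pH 6.41: [H⁺]/K1 = 10^0.02 = 1.0471, K2/[H⁺] = 10^-3.93 = 0.00011749
α₁ = 1/(1 + 1.0471 + 0.00011749) = 1/2.0472 = 0.4885; α₂ = α₁·K2/[H⁺] = 5.739×10^-5
α₁ + 2α₂ = 0.4886
CA = 0.4886 × 0.618 = 0.302 mmol/L

CA = 0.302 mmol/L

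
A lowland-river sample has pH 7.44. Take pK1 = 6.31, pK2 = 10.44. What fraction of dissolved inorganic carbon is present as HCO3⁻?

α₁ = 1 / (1 + [H⁺]/K1 + K2/[H⁺]) = 1 / (1 + 10^-1.13 + 10^-3.00)
   = 1 / (1 + 0.074131 + 0.0010000) = 1/1.0751 = 0.9301

α₁ = 0.930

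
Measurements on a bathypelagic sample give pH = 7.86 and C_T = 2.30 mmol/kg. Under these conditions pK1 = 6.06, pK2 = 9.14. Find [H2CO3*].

[CO2*] = 0.0341 mmol/kg

α₀ = 1 / (1 + K1/[H⁺] + K1K2/[H⁺]²) = 1 / (1 + 10^+1.80 + 10^+0.52)
   = 1 / (1 + 63.096 + 3.3113) = 1/67.407 = 0.01484
[CO2*] = α₀ × DIC = 0.01484 × 2.30 = 0.0341 mmol/kg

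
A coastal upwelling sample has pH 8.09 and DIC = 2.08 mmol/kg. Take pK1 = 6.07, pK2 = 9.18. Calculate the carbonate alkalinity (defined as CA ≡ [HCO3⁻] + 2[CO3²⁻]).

CA = 2.22 mmol/kg

CA = [HCO3⁻] + 2[CO3²⁻] = (α₁ + 2α₂)·DIC
At pH 8.09: [H⁺]/K1 = 10^-2.02 = 0.0095499, K2/[H⁺] = 10^-1.09 = 0.081283
α₁ = 1/(1 + 0.0095499 + 0.081283) = 1/1.0908 = 0.9167; α₂ = α₁·K2/[H⁺] = 0.07451
α₁ + 2α₂ = 1.0658
CA = 1.0658 × 2.08 = 2.22 mmol/kg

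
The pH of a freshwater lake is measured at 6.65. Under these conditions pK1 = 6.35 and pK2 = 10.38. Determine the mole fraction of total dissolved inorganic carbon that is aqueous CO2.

α₀ = 1 / (1 + K1/[H⁺] + K1K2/[H⁺]²) = 1 / (1 + 10^+0.30 + 10^-3.43)
   = 1 / (1 + 1.9953 + 0.00037154) = 1/2.9956 = 0.3338

α₀ = 0.334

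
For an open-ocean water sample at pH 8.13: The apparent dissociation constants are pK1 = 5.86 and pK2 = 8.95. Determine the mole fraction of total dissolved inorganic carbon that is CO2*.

α₀ = 1 / (1 + K1/[H⁺] + K1K2/[H⁺]²) = 1 / (1 + 10^+2.27 + 10^+1.45)
   = 1 / (1 + 186.21 + 28.184) = 1/215.39 = 0.004643

α₀ = 0.00464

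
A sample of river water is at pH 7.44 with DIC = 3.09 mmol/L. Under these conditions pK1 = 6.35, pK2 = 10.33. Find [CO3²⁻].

[CO3²⁻] = 3.68 μmol/L

α₂ = 1 / (1 + [H⁺]/K2 + [H⁺]²/(K1K2)) = 1 / (1 + 10^+2.89 + 10^+1.80)
   = 1 / (1 + 776.25 + 63.096) = 1/840.34 = 0.001190
[CO3²⁻] = α₂ × DIC = 0.001190 × 3.09 = 0.00368 mmol/L = 3.68 μmol/L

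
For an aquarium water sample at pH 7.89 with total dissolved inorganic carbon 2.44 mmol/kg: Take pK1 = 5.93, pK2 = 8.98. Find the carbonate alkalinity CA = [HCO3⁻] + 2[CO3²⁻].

CA = 2.60 mmol/kg

CA = [HCO3⁻] + 2[CO3²⁻] = (α₁ + 2α₂)·DIC
At pH 7.89: [H⁺]/K1 = 10^-1.96 = 0.010965, K2/[H⁺] = 10^-1.09 = 0.081283
α₁ = 1/(1 + 0.010965 + 0.081283) = 1/1.0922 = 0.9155; α₂ = α₁·K2/[H⁺] = 0.07442
α₁ + 2α₂ = 1.0644
CA = 1.0644 × 2.44 = 2.60 mmol/kg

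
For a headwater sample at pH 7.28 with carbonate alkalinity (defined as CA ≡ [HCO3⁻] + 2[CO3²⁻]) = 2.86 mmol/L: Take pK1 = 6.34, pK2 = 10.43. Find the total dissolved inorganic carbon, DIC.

CA = [HCO3⁻] + 2[CO3²⁻] = (α₁ + 2α₂)·DIC
At pH 7.28: [H⁺]/K1 = 10^-0.94 = 0.11482, K2/[H⁺] = 10^-3.15 = 0.00070795
α₁ = 1/(1 + 0.11482 + 0.00070795) = 1/1.1155 = 0.8964; α₂ = α₁·K2/[H⁺] = 0.0006346
α₁ + 2α₂ = 0.8977
DIC = CA / (α₁ + 2α₂) = 2.86 / 0.8977 = 3.19 mmol/L

DIC = 3.19 mmol/L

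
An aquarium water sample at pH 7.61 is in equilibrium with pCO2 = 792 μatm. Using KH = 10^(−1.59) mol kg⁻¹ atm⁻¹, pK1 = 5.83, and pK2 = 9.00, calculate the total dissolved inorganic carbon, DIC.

DIC = 1.30 mmol/kg

[CO2*] = KH · pCO2 = 10^(−1.59) × 792×10^-6 = 2.036×10^-5 mol/kg
α₀ = 1/(1 + K1/[H⁺] + K1K2/[H⁺]²) = 1/(1 + 10^+1.78 + 10^+0.39) = 0.01570
DIC = [CO2*]/α₀ = 2.036×10^-5 / 0.01570 = 1.30 mmol/kg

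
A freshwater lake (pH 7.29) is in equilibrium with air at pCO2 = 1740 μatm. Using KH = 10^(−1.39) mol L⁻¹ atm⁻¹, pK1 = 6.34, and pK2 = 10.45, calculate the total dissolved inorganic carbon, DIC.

[CO2*] = KH · pCO2 = 10^(−1.39) × 1740×10^-6 = 7.088×10^-5 mol/L
α₀ = 1/(1 + K1/[H⁺] + K1K2/[H⁺]²) = 1/(1 + 10^+0.95 + 10^-2.21) = 0.1008
DIC = [CO2*]/α₀ = 7.088×10^-5 / 0.1008 = 0.703 mmol/L

DIC = 0.703 mmol/L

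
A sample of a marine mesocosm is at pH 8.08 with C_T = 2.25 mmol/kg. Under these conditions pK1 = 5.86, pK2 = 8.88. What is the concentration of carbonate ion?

α₂ = 1 / (1 + [H⁺]/K2 + [H⁺]²/(K1K2)) = 1 / (1 + 10^+0.80 + 10^-1.42)
   = 1 / (1 + 6.3096 + 0.038019) = 1/7.3476 = 0.1361
[CO3²⁻] = α₂ × DIC = 0.1361 × 2.25 = 0.306 mmol/kg

[CO3²⁻] = 0.306 mmol/kg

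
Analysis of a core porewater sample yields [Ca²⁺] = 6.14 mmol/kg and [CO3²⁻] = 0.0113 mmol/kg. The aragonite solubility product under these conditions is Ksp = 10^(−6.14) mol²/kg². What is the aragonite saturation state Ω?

Ω = 0.0958

Ksp = 10^(−6.14) = 7.244×10^-7
Ω = [Ca²⁺][CO3²⁻]/Ksp = (6.14×10^-3)(0.0113×10^-3) / 7.244×10^-7 = 0.0958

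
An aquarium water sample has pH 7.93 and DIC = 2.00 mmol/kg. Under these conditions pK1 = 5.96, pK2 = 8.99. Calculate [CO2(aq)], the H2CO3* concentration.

[CO2*] = 19.5 μmol/kg

α₀ = 1 / (1 + K1/[H⁺] + K1K2/[H⁺]²) = 1 / (1 + 10^+1.97 + 10^+0.91)
   = 1 / (1 + 93.325 + 8.1283) = 1/102.45 = 0.009761
[CO2*] = α₀ × DIC = 0.009761 × 2.00 = 0.0195 mmol/kg = 19.5 μmol/kg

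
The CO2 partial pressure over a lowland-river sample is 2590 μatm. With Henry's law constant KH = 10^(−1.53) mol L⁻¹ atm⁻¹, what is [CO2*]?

[CO2*] = 76.4 μmol/L

KH = 10^(−1.53) = 2.951×10^-2 mol L⁻¹ atm⁻¹
[CO2*] = KH · pCO2 = 2.951×10^-2 × 2590×10^-6 atm = 7.64×10^-5 mol/L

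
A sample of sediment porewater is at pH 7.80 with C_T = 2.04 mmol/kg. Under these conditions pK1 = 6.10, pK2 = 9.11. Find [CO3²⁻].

α₂ = 1 / (1 + [H⁺]/K2 + [H⁺]²/(K1K2)) = 1 / (1 + 10^+1.31 + 10^-0.39)
   = 1 / (1 + 20.417 + 0.40738) = 1/21.825 = 0.04582
[CO3²⁻] = α₂ × DIC = 0.04582 × 2.04 = 0.0935 mmol/kg

[CO3²⁻] = 0.0935 mmol/kg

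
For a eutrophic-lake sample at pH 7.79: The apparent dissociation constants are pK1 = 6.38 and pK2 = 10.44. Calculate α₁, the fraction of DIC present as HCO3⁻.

α₁ = 1 / (1 + [H⁺]/K1 + K2/[H⁺]) = 1 / (1 + 10^-1.41 + 10^-2.65)
   = 1 / (1 + 0.038905 + 0.0022387) = 1/1.0411 = 0.9605

α₁ = 0.960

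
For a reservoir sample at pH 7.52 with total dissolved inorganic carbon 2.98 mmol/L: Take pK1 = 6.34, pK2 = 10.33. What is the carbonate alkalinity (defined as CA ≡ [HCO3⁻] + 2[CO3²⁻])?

CA = 2.80 mmol/L

CA = [HCO3⁻] + 2[CO3²⁻] = (α₁ + 2α₂)·DIC
At pH 7.52: [H⁺]/K1 = 10^-1.18 = 0.066069, K2/[H⁺] = 10^-2.81 = 0.0015488
α₁ = 1/(1 + 0.066069 + 0.0015488) = 1/1.0676 = 0.9367; α₂ = α₁·K2/[H⁺] = 0.001451
α₁ + 2α₂ = 0.9396
CA = 0.9396 × 2.98 = 2.80 mmol/L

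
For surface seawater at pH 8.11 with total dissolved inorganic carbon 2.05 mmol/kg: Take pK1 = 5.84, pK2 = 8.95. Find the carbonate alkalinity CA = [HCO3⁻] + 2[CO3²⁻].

CA = [HCO3⁻] + 2[CO3²⁻] = (α₁ + 2α₂)·DIC
At pH 8.11: [H⁺]/K1 = 10^-2.27 = 0.0053703, K2/[H⁺] = 10^-0.84 = 0.14454
α₁ = 1/(1 + 0.0053703 + 0.14454) = 1/1.1499 = 0.8696; α₂ = α₁·K2/[H⁺] = 0.1257
α₁ + 2α₂ = 1.1210
CA = 1.1210 × 2.05 = 2.30 mmol/kg

CA = 2.30 mmol/kg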